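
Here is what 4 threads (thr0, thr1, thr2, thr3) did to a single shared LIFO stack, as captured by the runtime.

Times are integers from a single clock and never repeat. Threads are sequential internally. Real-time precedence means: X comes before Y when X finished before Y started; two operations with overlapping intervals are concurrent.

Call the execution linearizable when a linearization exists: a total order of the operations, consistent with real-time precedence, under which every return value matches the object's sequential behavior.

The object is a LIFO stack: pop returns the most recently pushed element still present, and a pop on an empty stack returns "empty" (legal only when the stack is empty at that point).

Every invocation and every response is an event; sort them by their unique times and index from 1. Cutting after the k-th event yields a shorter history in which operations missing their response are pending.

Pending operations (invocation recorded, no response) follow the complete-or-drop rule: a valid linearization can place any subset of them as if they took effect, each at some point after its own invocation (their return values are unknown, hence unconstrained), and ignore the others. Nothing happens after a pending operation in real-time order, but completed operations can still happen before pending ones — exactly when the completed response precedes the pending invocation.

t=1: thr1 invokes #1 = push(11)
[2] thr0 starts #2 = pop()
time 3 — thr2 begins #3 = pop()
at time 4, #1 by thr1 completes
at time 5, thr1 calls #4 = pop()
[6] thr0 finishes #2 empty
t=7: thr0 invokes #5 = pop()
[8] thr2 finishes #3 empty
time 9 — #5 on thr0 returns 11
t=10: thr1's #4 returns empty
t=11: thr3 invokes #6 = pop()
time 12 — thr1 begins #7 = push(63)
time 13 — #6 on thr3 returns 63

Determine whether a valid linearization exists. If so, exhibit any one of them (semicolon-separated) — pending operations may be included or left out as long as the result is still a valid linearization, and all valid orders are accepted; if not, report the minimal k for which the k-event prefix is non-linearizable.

linearizable — witness: #2; #1; #5; #3; #4; #7; #6

1. #2 pop() → empty, leaving stack <>
2. #1 push(11), leaving stack <11>
3. #5 pop() → 11, leaving stack <>
4. #3 pop() → empty, leaving stack <>
5. #4 pop() → empty, leaving stack <>
6. #7 push(63) (pending, included), leaving stack <63>
7. #6 pop() → 63, leaving stack <>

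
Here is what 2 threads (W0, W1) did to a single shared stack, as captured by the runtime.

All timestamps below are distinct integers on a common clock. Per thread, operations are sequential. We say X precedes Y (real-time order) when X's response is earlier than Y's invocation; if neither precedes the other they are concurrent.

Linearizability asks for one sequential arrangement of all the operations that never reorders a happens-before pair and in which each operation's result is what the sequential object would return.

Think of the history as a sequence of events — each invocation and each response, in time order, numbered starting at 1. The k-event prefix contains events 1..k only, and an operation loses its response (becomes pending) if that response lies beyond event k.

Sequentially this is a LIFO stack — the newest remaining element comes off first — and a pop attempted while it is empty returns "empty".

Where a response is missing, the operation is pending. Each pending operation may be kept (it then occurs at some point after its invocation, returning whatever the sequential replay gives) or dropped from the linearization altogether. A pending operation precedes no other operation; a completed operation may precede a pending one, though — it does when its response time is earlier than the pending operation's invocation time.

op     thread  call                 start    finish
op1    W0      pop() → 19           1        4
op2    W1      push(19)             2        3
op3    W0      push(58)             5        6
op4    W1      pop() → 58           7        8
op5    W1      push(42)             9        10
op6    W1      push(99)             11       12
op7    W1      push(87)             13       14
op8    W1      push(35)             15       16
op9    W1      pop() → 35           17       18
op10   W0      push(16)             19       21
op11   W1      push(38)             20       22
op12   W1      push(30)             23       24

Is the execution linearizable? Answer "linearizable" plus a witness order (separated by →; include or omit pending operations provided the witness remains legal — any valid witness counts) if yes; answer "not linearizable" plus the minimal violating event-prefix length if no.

step 1: op2 push(19) — stack <19>
step 2: op1 pop() → 19 — stack <>
step 3: op3 push(58) — stack <58>
step 4: op4 pop() → 58 — stack <>
step 5: op5 push(42) — stack <42>
step 6: op6 push(99) — stack <42,99>
step 7: op7 push(87) — stack <42,99,87>
step 8: op8 push(35) — stack <42,99,87,35>
step 9: op9 pop() → 35 — stack <42,99,87>
step 10: op10 push(16) — stack <42,99,87,16>
step 11: op11 push(38) — stack <42,99,87,16,38>
step 12: op12 push(30) — stack <42,99,87,16,38,30>

linearizable — witness: op2 → op1 → op3 → op4 → op5 → op6 → op7 → op8 → op9 → op10 → op11 → op12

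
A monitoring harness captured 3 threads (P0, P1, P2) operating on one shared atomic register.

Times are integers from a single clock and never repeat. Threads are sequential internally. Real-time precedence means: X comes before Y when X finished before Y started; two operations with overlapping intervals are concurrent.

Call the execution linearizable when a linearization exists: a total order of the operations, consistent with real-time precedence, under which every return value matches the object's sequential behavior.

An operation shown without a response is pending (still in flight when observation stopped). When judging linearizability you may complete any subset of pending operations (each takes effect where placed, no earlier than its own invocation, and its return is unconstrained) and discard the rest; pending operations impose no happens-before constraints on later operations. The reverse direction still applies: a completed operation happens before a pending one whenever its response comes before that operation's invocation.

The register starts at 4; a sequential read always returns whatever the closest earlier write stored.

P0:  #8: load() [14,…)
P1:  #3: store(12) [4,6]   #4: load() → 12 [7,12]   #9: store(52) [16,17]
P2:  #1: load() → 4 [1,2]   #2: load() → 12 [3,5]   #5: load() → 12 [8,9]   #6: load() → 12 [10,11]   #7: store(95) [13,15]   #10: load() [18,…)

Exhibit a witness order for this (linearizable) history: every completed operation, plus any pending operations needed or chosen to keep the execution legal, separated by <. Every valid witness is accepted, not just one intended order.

1. #1 load() → 4, leaving value 4
2. #3 store(12), leaving value 12
3. #2 load() → 12, leaving value 12
4. #4 load() → 12, leaving value 12
5. #5 load() → 12, leaving value 12
6. #6 load() → 12, leaving value 12
7. #7 store(95), leaving value 95
8. #8 load() (pending, included), leaving value 95
9. #9 store(52), leaving value 52

#1 < #3 < #2 < #4 < #5 < #6 < #7 < #8 < #9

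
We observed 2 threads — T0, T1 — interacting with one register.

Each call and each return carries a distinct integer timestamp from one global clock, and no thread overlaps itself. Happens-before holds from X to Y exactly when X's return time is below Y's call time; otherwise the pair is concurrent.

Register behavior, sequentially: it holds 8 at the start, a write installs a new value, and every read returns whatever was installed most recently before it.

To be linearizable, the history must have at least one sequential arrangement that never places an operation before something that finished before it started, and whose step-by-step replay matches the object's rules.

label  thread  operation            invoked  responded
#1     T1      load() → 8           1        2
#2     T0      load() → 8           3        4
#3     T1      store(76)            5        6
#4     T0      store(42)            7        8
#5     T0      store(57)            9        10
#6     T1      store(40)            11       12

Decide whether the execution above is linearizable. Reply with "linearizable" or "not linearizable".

a witness: #1, #2, #3, #4, #5, #6
step 1: #1 load() → 8 — value 8
step 2: #2 load() → 8 — value 8
step 3: #3 store(76) — value 76
step 4: #4 store(42) — value 42
step 5: #5 store(57) — value 57
step 6: #6 store(40) — value 40

linearizable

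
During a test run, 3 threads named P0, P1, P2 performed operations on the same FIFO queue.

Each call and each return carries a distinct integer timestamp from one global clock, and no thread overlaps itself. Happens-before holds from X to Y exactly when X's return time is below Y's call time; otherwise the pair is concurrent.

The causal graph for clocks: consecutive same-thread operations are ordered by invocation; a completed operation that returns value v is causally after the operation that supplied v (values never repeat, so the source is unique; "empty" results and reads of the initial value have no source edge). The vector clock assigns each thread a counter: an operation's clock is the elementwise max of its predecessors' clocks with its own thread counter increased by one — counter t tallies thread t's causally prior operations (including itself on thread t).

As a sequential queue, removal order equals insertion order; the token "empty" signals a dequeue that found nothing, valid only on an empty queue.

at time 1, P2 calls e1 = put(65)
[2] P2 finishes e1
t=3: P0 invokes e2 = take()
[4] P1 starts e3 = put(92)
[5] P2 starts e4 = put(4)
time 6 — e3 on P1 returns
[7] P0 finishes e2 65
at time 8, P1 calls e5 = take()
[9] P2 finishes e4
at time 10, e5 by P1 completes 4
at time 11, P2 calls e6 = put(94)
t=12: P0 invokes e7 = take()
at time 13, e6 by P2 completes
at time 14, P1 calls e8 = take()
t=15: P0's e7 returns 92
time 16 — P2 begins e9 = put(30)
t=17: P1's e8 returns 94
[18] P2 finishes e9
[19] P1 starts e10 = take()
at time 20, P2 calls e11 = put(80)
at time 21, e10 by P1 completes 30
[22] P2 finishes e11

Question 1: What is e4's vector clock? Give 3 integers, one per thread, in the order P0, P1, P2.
Answer: (0, 0, 2)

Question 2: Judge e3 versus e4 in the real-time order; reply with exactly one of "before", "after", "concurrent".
Answer: concurrent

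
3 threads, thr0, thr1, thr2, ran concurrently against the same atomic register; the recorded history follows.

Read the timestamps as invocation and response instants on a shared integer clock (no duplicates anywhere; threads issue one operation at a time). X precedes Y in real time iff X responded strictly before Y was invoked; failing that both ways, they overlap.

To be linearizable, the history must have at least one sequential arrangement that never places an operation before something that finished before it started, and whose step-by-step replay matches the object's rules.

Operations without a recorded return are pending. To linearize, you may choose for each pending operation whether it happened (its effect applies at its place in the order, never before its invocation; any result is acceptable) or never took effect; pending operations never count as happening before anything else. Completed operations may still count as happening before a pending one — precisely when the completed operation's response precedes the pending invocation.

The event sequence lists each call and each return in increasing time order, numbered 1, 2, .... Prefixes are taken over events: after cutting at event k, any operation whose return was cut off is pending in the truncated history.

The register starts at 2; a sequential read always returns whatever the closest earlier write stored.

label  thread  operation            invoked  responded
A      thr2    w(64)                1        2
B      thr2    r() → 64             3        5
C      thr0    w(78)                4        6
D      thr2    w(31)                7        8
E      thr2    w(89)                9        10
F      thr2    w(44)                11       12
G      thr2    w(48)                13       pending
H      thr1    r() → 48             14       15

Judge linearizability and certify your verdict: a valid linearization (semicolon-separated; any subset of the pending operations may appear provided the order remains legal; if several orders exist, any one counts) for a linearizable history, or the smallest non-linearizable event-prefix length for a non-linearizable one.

step 1: A w(64) — value 64
step 2: B r() → 64 — value 64
step 3: C w(78) — value 78
step 4: D w(31) — value 31
step 5: E w(89) — value 89
step 6: F w(44) — value 44
step 7: G w(48) (pending, included) — value 48
step 8: H r() → 48 — value 48

linearizable — witness: A; B; C; D; E; F; G; H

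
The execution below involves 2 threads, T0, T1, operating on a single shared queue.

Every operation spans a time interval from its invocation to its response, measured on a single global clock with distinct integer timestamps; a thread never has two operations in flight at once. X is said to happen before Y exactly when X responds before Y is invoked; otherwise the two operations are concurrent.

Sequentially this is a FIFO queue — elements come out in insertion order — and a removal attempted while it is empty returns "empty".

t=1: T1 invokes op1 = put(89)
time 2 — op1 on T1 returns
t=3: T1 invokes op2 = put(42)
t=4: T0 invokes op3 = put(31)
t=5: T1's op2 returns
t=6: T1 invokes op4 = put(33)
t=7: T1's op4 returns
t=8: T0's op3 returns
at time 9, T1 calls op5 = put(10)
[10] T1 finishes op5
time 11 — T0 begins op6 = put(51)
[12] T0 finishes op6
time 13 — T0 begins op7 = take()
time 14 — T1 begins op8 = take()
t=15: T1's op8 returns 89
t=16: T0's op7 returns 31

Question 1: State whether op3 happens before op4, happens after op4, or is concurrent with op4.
concurrent

op3 spans [4,8], op4 spans [6,7]
the intervals overlap in both directions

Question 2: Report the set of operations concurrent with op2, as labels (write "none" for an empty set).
op3

op2 spans [3,5]: anything still running between times 3 and 5 counts as concurrent
op1 [1,2]: before
op3 [4,8]: concurrent
op4 [6,7]: after
op5 [9,10]: after
op6 [11,12]: after
op7 [13,16]: after
op8 [14,15]: after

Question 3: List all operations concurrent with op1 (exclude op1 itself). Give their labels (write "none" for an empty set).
none

overlap test against op1 [1,2]: concurrent iff the interval meets 1..2
op2 [3,5]: after
op3 [4,8]: after
op4 [6,7]: after
op5 [9,10]: after
op6 [11,12]: after
op7 [13,16]: after
op8 [14,15]: after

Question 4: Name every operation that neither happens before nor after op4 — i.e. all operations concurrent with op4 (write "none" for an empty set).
op3

op4 spans [6,7]; an op avoiding the whole window 6..7 is ordered, any other is concurrent
op1 [1,2]: before
op2 [3,5]: before
op3 [4,8]: concurrent
op5 [9,10]: after
op6 [11,12]: after
op7 [13,16]: after
op8 [14,15]: after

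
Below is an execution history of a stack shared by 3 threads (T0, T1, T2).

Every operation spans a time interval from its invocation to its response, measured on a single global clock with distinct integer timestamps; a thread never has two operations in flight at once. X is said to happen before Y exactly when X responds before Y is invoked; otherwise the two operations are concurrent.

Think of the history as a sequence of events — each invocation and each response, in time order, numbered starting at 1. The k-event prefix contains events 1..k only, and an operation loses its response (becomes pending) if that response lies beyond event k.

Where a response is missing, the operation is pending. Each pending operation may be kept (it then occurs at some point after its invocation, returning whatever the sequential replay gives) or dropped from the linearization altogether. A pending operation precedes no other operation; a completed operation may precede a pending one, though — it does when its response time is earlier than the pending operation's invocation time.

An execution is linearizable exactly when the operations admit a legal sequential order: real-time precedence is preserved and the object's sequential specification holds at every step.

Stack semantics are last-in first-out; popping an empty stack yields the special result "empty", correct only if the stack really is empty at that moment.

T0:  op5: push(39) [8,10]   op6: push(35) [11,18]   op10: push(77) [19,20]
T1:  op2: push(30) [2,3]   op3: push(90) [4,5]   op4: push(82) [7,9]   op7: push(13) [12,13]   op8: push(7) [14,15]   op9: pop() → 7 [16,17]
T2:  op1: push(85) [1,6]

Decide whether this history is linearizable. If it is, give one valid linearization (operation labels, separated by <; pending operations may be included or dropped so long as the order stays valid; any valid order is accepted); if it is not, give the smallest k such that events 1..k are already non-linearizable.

linearizable — witness: op1 < op2 < op3 < op4 < op5 < op6 < op7 < op8 < op9 < op10

1. op1 push(85), leaving stack <85>
2. op2 push(30), leaving stack <85,30>
3. op3 push(90), leaving stack <85,30,90>
4. op4 push(82), leaving stack <85,30,90,82>
5. op5 push(39), leaving stack <85,30,90,82,39>
6. op6 push(35), leaving stack <85,30,90,82,39,35>
7. op7 push(13), leaving stack <85,30,90,82,39,35,13>
8. op8 push(7), leaving stack <85,30,90,82,39,35,13,7>
9. op9 pop() → 7, leaving stack <85,30,90,82,39,35,13>
10. op10 push(77), leaving stack <85,30,90,82,39,35,13,77>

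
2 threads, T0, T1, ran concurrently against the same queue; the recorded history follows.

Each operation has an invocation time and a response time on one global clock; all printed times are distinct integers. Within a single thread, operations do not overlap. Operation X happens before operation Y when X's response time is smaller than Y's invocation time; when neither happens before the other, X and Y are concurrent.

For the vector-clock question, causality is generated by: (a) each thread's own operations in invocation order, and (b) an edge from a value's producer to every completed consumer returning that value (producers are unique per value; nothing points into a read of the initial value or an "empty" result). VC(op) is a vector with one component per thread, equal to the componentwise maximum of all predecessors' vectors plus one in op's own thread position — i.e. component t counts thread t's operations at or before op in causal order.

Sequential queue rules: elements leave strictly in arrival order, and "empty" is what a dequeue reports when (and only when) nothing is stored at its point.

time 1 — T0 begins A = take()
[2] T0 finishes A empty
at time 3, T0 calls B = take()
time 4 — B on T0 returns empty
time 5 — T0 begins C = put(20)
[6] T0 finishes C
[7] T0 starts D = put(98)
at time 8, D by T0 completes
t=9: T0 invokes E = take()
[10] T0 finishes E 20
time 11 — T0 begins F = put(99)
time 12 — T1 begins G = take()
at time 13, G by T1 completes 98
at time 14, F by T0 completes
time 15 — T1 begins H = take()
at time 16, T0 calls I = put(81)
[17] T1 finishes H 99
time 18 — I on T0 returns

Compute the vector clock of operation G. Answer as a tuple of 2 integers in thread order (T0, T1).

VC(A, invoked at 1): no causal predecessors; +1 on T0 → (1, 0)
VC(B, invoked at 3): max of VC(A)=(1, 0), then +1 on thread T0 → (2, 0)
VC(C, invoked at 5): max of VC(B)=(2, 0), then +1 on thread T0 → (3, 0)
VC(D, invoked at 7): max of VC(C)=(3, 0), then +1 on thread T0 → (4, 0)
VC(G, invoked at 12): max of VC(D)=(4, 0), then +1 on thread T1 → (4, 1)
VC(E, invoked at 9): max of VC(C)=(3, 0), VC(D)=(4, 0), then +1 on thread T0 → (5, 0)
VC(F, invoked at 11): max of VC(E)=(5, 0), then +1 on thread T0 → (6, 0)
VC(I, invoked at 16): max of VC(F)=(6, 0), then +1 on thread T0 → (7, 0)
VC(H, invoked at 15): max of VC(F)=(6, 0), VC(G)=(4, 1), then +1 on thread T1 → (6, 2)
target: VC(G) = (4, 1)

(4, 1)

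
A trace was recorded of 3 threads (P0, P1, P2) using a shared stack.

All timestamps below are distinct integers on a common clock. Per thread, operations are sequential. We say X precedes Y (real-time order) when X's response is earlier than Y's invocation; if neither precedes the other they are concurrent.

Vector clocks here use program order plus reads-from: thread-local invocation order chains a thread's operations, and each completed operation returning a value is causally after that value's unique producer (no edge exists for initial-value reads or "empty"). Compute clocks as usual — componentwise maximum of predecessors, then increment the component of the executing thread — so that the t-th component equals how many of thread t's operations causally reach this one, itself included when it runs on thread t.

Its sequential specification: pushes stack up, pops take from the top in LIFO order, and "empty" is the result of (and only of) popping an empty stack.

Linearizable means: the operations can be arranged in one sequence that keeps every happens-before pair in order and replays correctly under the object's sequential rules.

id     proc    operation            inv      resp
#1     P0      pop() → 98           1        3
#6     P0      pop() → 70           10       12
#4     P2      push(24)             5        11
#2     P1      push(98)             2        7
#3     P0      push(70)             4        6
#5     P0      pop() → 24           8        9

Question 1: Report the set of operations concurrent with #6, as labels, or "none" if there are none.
Answer: #4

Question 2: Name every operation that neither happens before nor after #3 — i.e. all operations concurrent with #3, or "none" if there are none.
Answer: #2, #4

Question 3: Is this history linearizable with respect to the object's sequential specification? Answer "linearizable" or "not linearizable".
linearizable

a witness: #2, #1, #3, #4, #5, #6
1. #2 push(98), leaving stack <98>
2. #1 pop() → 98, leaving stack <>
3. #3 push(70), leaving stack <70>
4. #4 push(24), leaving stack <70,24>
5. #5 pop() → 24, leaving stack <70>
6. #6 pop() → 70, leaving stack <>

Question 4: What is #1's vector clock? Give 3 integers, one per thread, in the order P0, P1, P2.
Answer: (1, 1, 0)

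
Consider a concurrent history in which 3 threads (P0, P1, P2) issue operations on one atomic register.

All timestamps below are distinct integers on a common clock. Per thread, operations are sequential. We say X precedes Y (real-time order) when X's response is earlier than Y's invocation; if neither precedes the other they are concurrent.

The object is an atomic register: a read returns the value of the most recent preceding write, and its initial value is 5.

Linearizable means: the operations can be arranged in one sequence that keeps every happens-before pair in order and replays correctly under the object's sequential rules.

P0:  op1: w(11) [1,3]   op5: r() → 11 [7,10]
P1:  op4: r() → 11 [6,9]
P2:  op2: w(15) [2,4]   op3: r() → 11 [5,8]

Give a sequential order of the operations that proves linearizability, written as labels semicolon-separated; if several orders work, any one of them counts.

op2; op1; op3; op4; op5

after step 1 (op2 w(15)): value 15
after step 2 (op1 w(11)): value 11
after step 3 (op3 r() → 11): value 11
after step 4 (op4 r() → 11): value 11
after step 5 (op5 r() → 11): value 11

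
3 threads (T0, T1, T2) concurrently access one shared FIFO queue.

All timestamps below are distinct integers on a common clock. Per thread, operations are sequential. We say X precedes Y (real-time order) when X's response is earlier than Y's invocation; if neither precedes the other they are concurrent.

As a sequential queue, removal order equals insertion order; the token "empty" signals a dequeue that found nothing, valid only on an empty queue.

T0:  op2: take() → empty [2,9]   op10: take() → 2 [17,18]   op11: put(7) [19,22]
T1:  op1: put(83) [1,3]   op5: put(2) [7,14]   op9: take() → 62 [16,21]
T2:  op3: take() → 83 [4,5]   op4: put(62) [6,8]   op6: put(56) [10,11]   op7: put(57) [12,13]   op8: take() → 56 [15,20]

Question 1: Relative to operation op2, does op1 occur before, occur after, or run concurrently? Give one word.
op1 spans [1,3], op2 spans [2,9]
the intervals overlap in both directions

concurrent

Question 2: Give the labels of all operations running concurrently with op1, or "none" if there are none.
op1 runs from 1 to 3; window-overlapping ops are concurrent
op2 [2,9]: concurrent
op3 [4,5]: after
op4 [6,8]: after
op5 [7,14]: after
op6 [10,11]: after
op7 [12,13]: after
op8 [15,20]: after
op9 [16,21]: after
op10 [17,18]: after
op11 [19,22]: after

op2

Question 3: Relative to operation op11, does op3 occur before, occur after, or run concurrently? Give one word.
op3 spans [4,5], op11 spans [19,22]
resp(op3)=5 < inv(op11)=19

before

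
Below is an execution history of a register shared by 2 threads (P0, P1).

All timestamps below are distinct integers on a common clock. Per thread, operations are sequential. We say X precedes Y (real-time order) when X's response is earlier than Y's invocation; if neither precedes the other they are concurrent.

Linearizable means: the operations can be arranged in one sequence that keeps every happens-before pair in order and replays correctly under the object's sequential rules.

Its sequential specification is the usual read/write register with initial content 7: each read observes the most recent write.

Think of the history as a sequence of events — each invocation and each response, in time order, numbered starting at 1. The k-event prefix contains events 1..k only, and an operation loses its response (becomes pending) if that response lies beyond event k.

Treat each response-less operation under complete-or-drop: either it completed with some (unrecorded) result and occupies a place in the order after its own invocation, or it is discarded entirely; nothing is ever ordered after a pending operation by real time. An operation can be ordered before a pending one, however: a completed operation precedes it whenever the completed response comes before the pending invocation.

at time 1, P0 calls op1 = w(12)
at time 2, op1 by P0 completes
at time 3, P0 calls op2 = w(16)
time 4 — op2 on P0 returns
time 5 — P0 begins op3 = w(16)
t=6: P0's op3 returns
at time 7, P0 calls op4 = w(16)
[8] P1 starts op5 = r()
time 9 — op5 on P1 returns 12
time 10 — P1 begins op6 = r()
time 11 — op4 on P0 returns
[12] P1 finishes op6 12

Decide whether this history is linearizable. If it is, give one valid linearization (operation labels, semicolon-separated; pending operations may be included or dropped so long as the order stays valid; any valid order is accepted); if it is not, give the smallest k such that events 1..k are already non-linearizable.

already the first 9 events (up to op5's response at time 9) admit no linearization; the first 8 still do
exactly one order of the 4 completed ops respects real time; the register replay fails
no completion choice of the 1 pending operation (op4) rescues it — every subset was tried
take op1, op2, op3, op5 (pending dropped): step 4 already fails, because op5 r() → 12 cannot occur there

not linearizable — minimal violating prefix: 9 events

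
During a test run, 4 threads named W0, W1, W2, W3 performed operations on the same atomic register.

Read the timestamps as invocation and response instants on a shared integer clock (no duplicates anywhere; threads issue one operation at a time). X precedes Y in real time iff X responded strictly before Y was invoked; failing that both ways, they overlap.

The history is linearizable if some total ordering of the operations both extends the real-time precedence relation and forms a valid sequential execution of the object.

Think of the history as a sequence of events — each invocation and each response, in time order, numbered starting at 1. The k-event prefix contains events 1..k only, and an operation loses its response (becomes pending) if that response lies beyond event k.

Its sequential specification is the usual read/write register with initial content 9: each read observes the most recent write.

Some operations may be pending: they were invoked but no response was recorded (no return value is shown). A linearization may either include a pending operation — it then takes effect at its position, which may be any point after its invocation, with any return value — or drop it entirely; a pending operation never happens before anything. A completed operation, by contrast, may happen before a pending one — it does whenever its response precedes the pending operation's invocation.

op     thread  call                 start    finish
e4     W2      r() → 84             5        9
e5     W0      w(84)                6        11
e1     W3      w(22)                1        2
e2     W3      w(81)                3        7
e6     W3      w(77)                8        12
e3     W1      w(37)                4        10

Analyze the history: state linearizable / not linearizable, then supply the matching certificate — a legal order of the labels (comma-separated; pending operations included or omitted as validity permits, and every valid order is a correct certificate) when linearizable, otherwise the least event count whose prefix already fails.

linearizable — witness: e1, e2, e3, e5, e4, e6

1. e1 w(22), leaving value 22
2. e2 w(81), leaving value 81
3. e3 w(37), leaving value 37
4. e5 w(84), leaving value 84
5. e4 r() → 84, leaving value 84
6. e6 w(77), leaving value 77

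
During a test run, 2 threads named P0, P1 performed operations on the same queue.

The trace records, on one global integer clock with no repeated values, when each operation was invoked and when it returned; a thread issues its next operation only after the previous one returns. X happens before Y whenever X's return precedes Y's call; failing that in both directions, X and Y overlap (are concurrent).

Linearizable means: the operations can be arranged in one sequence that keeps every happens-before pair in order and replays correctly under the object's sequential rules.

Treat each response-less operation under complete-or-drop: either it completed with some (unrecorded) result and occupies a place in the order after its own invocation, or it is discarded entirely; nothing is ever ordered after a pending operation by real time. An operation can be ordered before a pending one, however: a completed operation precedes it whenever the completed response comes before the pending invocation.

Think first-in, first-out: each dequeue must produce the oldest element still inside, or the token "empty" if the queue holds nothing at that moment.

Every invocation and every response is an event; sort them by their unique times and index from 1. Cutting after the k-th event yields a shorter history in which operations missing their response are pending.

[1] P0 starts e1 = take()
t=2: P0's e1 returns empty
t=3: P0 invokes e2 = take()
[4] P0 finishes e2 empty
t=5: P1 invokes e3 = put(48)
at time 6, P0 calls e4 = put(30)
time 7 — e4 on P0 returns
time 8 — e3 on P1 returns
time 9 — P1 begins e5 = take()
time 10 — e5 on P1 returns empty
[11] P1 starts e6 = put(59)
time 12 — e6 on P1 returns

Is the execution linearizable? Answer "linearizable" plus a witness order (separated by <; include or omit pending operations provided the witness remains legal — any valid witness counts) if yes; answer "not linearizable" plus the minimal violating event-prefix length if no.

cut after 9 events: linearizable; cut after 10 events (e5 responds, time 10): not linearizable
2 orders of the 5 completed queue ops respect real time; none is legal
e.g. e1, e2, e3, e4, e5: illegal at step 5, since e5 take() → empty cannot apply there
e.g. e1, e2, e4, e3, e5: illegal at step 5, since e5 take() → empty cannot apply there

not linearizable — minimal violating prefix: 10 events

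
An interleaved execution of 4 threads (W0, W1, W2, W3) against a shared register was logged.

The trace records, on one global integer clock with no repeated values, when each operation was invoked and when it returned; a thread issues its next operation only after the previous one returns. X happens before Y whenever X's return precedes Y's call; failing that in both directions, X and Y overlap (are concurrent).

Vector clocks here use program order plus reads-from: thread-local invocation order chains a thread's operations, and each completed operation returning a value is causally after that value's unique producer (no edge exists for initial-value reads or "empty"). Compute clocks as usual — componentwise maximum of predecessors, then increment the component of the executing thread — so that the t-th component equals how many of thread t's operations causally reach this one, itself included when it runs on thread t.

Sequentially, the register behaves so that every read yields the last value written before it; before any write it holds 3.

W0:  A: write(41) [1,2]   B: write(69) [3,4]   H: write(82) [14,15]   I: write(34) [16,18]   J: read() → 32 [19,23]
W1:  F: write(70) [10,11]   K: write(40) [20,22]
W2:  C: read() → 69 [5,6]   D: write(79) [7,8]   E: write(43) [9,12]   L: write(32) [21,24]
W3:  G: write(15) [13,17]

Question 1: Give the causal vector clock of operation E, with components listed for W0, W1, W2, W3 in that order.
(2, 0, 3, 0)

no predecessors for G (invoked 13): W3 increments from zero → (0, 0, 0, 1)
no predecessors for F (invoked 10): W1 increments from zero → (0, 1, 0, 0)
no predecessors for A (invoked 1): W0 increments from zero → (1, 0, 0, 0)
invoked at 20, K merges VC(F)=(0, 1, 0, 0) and bumps W1's slot → (0, 2, 0, 0)
invoked at 3, B merges VC(A)=(1, 0, 0, 0) and bumps W0's slot → (2, 0, 0, 0)
invoked at 5, C merges VC(B)=(2, 0, 0, 0) and bumps W2's slot → (2, 0, 1, 0)
invoked at 14, H merges VC(B)=(2, 0, 0, 0) and bumps W0's slot → (3, 0, 0, 0)
invoked at 7, D merges VC(C)=(2, 0, 1, 0) and bumps W2's slot → (2, 0, 2, 0)
invoked at 16, I merges VC(H)=(3, 0, 0, 0) and bumps W0's slot → (4, 0, 0, 0)
invoked at 9, E merges VC(D)=(2, 0, 2, 0) and bumps W2's slot → (2, 0, 3, 0)
invoked at 21, L merges VC(E)=(2, 0, 3, 0) and bumps W2's slot → (2, 0, 4, 0)
invoked at 19, J merges VC(I)=(4, 0, 0, 0), VC(L)=(2, 0, 4, 0) and bumps W0's slot → (5, 0, 4, 0)
target: VC(E) = (2, 0, 3, 0)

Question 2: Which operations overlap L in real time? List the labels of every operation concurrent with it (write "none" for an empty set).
J, K

L spans [21,24]; an op avoiding the whole window 21..24 is ordered, any other is concurrent
A [1,2]: before
B [3,4]: before
C [5,6]: before
D [7,8]: before
E [9,12]: before
F [10,11]: before
G [13,17]: before
H [14,15]: before
I [16,18]: before
J [19,23]: concurrent
K [20,22]: concurrent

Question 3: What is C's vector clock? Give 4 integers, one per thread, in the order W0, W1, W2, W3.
(2, 0, 1, 0)

G, invoked 13, has no incoming edges; only W3's bump applies → (0, 0, 0, 1)
F, invoked 10, has no incoming edges; only W1's bump applies → (0, 1, 0, 0)
A, invoked 1, has no incoming edges; only W0's bump applies → (1, 0, 0, 0)
merge at K (invoked 20): VC(F)=(0, 1, 0, 0), own-thread bump on W1 → (0, 2, 0, 0)
merge at B (invoked 3): VC(A)=(1, 0, 0, 0), own-thread bump on W0 → (2, 0, 0, 0)
merge at C (invoked 5): VC(B)=(2, 0, 0, 0), own-thread bump on W2 → (2, 0, 1, 0)
merge at H (invoked 14): VC(B)=(2, 0, 0, 0), own-thread bump on W0 → (3, 0, 0, 0)
merge at D (invoked 7): VC(C)=(2, 0, 1, 0), own-thread bump on W2 → (2, 0, 2, 0)
merge at I (invoked 16): VC(H)=(3, 0, 0, 0), own-thread bump on W0 → (4, 0, 0, 0)
merge at E (invoked 9): VC(D)=(2, 0, 2, 0), own-thread bump on W2 → (2, 0, 3, 0)
merge at L (invoked 21): VC(E)=(2, 0, 3, 0), own-thread bump on W2 → (2, 0, 4, 0)
merge at J (invoked 19): VC(I)=(4, 0, 0, 0), VC(L)=(2, 0, 4, 0), own-thread bump on W0 → (5, 0, 4, 0)
target: VC(C) = (2, 0, 1, 0)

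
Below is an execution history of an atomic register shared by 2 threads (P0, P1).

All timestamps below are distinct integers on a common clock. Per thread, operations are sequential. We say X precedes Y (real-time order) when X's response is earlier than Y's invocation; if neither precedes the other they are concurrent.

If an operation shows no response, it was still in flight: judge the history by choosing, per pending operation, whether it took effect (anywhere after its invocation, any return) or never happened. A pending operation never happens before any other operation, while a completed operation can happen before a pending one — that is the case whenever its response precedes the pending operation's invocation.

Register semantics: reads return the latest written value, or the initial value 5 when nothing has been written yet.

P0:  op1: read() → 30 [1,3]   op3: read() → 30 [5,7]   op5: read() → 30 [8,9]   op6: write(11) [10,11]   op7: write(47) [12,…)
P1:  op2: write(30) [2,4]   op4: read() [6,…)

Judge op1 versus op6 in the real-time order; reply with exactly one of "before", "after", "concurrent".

op1 spans [1,3], op6 spans [10,11]
resp(op1)=3 < inv(op6)=10

before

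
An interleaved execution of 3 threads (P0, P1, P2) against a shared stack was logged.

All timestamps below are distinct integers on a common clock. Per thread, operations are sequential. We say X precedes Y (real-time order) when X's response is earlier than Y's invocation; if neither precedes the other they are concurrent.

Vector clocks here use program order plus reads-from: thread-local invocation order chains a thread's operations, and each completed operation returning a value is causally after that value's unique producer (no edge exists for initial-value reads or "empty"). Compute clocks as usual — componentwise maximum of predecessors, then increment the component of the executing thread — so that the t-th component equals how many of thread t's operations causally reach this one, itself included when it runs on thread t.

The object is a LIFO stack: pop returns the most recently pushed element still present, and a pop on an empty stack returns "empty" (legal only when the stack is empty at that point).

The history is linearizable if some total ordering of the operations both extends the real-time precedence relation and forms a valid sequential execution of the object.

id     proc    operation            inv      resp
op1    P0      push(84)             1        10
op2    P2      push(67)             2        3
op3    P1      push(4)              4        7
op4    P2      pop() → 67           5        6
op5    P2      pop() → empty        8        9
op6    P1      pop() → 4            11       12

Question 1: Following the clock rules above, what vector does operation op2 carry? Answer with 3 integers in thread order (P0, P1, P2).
Answer: (0, 0, 1)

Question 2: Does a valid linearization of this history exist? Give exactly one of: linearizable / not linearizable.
not linearizable

through event 8 a valid linearization exists; event 9 (op5 responding at time 9) ends that
the 4 completed operations admit 2 real-time orders; each fails the stack replay
no escape via the 1 pending operation (op1): every completion choice fails
one such order, op2, op3, op4, op5 (pending dropped), breaks at step 3 where op4 pop() → 67 is illegal
one such order, op2, op4, op3, op5 (pending dropped), breaks at step 4 where op5 pop() → empty is illegal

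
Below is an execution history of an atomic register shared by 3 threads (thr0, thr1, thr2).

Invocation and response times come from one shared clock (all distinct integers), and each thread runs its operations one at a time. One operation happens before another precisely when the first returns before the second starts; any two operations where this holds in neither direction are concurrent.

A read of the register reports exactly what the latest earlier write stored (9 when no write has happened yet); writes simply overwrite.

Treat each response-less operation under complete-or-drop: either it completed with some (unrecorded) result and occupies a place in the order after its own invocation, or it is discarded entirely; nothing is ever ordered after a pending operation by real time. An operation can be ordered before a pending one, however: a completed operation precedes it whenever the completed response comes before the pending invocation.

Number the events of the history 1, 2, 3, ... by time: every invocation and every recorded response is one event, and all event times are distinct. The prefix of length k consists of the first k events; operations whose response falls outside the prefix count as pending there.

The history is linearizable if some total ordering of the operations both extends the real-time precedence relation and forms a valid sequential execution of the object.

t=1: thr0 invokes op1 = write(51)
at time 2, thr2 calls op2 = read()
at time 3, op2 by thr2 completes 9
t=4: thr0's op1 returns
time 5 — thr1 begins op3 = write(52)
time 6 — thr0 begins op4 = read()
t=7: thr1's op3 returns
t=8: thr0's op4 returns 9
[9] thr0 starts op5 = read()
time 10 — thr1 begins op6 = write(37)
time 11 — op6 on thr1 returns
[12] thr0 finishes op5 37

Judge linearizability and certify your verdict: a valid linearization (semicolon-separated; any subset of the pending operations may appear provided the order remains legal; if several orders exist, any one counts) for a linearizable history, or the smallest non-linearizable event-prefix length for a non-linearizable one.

already the first 8 events (up to op4's response at time 8) admit no linearization; the first 7 still do
real-time-consistent orders of the 4 completed operations: 4 — all fail the atomic register replay
for example op1, op2, op3, op4 fails at step 2: op2 read() → 9 is not legal there
for example op1, op2, op4, op3 fails at step 2: op2 read() → 9 is not legal there

not linearizable — minimal violating prefix: 8 events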